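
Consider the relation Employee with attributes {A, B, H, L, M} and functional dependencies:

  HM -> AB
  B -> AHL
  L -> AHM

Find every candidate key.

{B}, {L}, {H, M}

{B}⁺: B→AHL adds A, H, L; L→AHM adds M → {A, B, H, L, M}.
{L}⁺: L→AHM adds A, H, M; HM→AB adds B → {A, B, H, L, M}.
{H, M}⁺: HM→AB adds A, B; B→AHL adds L → {A, B, H, L, M}. Minimal: {M}⁺ = {M}; {H}⁺ = {H} — none reach the full schema.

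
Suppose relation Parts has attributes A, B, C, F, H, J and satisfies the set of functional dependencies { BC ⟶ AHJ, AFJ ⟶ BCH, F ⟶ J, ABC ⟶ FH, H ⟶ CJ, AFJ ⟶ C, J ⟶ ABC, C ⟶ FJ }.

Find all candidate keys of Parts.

{C}⁺: C→FJ adds F, J; J→ABC adds A, B; BC→AHJ adds H → {A, B, C, F, H, J}.
{F}⁺: F→J adds J; J→ABC adds A, B, C; BC→AHJ adds H → {A, B, C, F, H, J}.
{H}⁺: H→CJ adds C, J; J→ABC adds A, B; C→FJ adds F → {A, B, C, F, H, J}.
{J}⁺: J→ABC adds A, B, C; C→FJ adds F; BC→AHJ adds H → {A, B, C, F, H, J}.
Any other superkey contains one of these as a subset, so there are no further candidate keys.

{C}, {F}, {H}, {J}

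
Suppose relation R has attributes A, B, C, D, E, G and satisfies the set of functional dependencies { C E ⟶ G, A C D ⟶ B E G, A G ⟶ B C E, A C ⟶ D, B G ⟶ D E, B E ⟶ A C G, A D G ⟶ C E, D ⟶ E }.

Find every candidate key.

(A, C), (A, G), (B, D), (B, E), (B, G)

{A, C}⁺: AC→D adds D; D→E adds E; CE→G adds G; ACD→BEG adds B → {A, B, C, D, E, G}. Minimal: {C}⁺ = {C}; {A}⁺ = {A} — none reach the full schema.
{A, G}⁺: AG→BCE adds B, C, E; AC→D adds D → {A, B, C, D, E, G}. Minimal: {G}⁺ = {G}; {A}⁺ = {A} — none reach the full schema.
{B, D}⁺: D→E adds E; BE→ACG adds A, C, G → {A, B, C, D, E, G}. Minimal: {D}⁺ = {D, E}; {B}⁺ = {B} — none reach the full schema.
{B, E}⁺: BE→ACG adds A, C, G; AC→D adds D → {A, B, C, D, E, G}. Minimal: {E}⁺ = {E}; {B}⁺ = {B} — none reach the full schema.
{B, G}⁺: BG→DE adds D, E; BE→ACG adds A, C → {A, B, C, D, E, G}. Minimal: {G}⁺ = {G}; {B}⁺ = {B} — none reach the full schema.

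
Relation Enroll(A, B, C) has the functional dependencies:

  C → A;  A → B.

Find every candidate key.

{C}

Attribute C never appears on the right-hand side of any dependency, so C must belong to every candidate key.
{C}⁺ = {A, B, C}, which is all of the schema, so {C} is the only candidate key.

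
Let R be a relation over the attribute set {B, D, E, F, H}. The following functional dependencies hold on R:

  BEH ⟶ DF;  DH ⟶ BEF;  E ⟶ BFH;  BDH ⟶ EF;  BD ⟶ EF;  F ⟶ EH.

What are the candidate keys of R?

{E}⁺: E→BFH adds B, F, H; BEH→DF adds D → {B, D, E, F, H}.
{F}⁺: F→EH adds E, H; E→BFH adds B; BEH→DF adds D → {B, D, E, F, H}.
{B, D}⁺: BD→EF adds E, F; F→EH adds H → {B, D, E, F, H}. Minimal: {D}⁺ = {D}; {B}⁺ = {B} — none reach the full schema.
{D, H}⁺: DH→BEF adds B, E, F → {B, D, E, F, H}. Minimal: {H}⁺ = {H}; {D}⁺ = {D} — none reach the full schema.

{E}; {F}; {B, D}; {D, H}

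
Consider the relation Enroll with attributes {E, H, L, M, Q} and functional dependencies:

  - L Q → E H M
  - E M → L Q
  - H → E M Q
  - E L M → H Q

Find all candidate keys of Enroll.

{H}⁺: H→EMQ adds E, M, Q; EM→LQ adds L → {E, H, L, M, Q}.
{E, M}⁺: EM→LQ adds L, Q; ELM→HQ adds H → {E, H, L, M, Q}. Minimal: {M}⁺ = {M}; {E}⁺ = {E} — none reach the full schema.
{L, Q}⁺: LQ→EHM adds E, H, M → {E, H, L, M, Q}. Minimal: {Q}⁺ = {Q}; {L}⁺ = {L} — none reach the full schema.
Any other superkey contains one of these as a subset, so there are no further candidate keys.

{H}; {E, M}; {L, Q}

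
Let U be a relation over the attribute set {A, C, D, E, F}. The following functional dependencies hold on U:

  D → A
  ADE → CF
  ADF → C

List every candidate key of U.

Attributes D, E never appear on any right-hand side, so every candidate key must contain {D, E}.
{D, E}⁺ = {A, C, D, E, F}, which is all of the schema, so {D, E} is the only candidate key.

DE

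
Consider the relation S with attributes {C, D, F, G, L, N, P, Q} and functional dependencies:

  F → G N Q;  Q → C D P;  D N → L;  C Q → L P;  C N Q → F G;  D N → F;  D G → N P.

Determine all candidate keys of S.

{F}, {D, G}, {D, N}, {G, Q}, {N, Q}

{F}⁺: F→GNQ adds G, N, Q; Q→CDP adds C, D, P; DN→L adds L → {C, D, F, G, L, N, P, Q}.
{D, G}⁺: DG→NP adds N, P; DN→L adds L; DN→F adds F; F→GNQ adds Q; Q→CDP adds C → {C, D, F, G, L, N, P, Q}. Minimal: {G}⁺ = {G}; {D}⁺ = {D} — none reach the full schema.
{D, N}⁺: DN→L adds L; DN→F adds F; F→GNQ adds G, Q; Q→CDP adds C, P → {C, D, F, G, L, N, P, Q}. Minimal: {N}⁺ = {N}; {D}⁺ = {D} — none reach the full schema.
{G, Q}⁺: Q→CDP adds C, D, P; CQ→LP adds L; DG→NP adds N; CNQ→FG adds F → {C, D, F, G, L, N, P, Q}. Minimal: {Q}⁺ = {C, D, L, P, Q}; {G}⁺ = {G} — none reach the full schema.
{N, Q}⁺: Q→CDP adds C, D, P; DN→L adds L; CNQ→FG adds F, G → {C, D, F, G, L, N, P, Q}. Minimal: {Q}⁺ = {C, D, L, P, Q}; {N}⁺ = {N} — none reach the full schema.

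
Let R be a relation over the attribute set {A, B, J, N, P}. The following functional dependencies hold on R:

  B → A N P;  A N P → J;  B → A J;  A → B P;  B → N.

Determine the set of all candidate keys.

(A), (B)

{A}⁺: A→BP adds B, P; B→N adds N; ANP→J adds J → {A, B, J, N, P}.
{B}⁺: B→ANP adds A, N, P; ANP→J adds J → {A, B, J, N, P}.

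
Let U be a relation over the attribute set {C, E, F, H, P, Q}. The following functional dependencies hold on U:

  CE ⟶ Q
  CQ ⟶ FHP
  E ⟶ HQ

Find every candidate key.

(C, E)

Attributes C, E never appear on any right-hand side, so every candidate key must contain {C, E}.
{C, E}⁺ = {C, E, F, H, P, Q}, which is all of the schema, so {C, E} is the only candidate key.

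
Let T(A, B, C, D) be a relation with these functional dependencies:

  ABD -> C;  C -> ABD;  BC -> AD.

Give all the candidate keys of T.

{C}⁺: C→ABD adds A, B, D → {A, B, C, D}.
{A, B, D}⁺: ABD→C adds C → {A, B, C, D}.
Any other superkey contains one of these as a subset, so there are no further candidate keys.

C; ABD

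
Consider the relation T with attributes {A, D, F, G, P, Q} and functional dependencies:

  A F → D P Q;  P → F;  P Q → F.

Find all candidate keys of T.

{A, F, G}⁺: AF→DPQ adds D, P, Q → {A, D, F, G, P, Q}. Minimal: {F, G}⁺ = {F, G}; {A, G}⁺ = {A, G}; {A, F}⁺ = {A, D, F, P, Q} — none reach the full schema.
{A, G, P}⁺: P→F adds F; AF→DPQ adds D, Q → {A, D, F, G, P, Q}. Minimal: {G, P}⁺ = {F, G, P}; {A, P}⁺ = {A, D, F, P, Q}; {A, G}⁺ = {A, G} — none reach the full schema.
Any other superkey contains one of these as a subset, so there are no further candidate keys.

AFG, AGP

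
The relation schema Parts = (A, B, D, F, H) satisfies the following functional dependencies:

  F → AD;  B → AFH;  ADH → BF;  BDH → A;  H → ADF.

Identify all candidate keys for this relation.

B, H

{B}⁺: B→AFH adds A, F, H; H→ADF adds D → {A, B, D, F, H}.
{H}⁺: H→ADF adds A, D, F; ADH→BF adds B → {A, B, D, F, H}.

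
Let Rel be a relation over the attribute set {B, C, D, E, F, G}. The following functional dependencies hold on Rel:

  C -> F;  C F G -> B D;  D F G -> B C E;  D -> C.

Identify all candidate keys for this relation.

Attribute G never appears on the right-hand side of any dependency, so G must belong to every candidate key.
{G}⁺ = {G}, which is not all of the schema, so we must add further attributes.
{C, G}⁺: C→F adds F; CFG→BD adds B, D; DFG→BCE adds E → {B, C, D, E, F, G}.
{D, G}⁺: D→C adds C; C→F adds F; CFG→BD adds B; DFG→BCE adds E → {B, C, D, E, F, G}.
Any other superkey contains one of these as a subset, so there are no further candidate keys.

(C, G), (D, G)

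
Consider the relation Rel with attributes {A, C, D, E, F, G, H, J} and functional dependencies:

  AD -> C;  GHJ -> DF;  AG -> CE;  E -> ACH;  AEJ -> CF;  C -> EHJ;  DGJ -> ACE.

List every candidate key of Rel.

Attribute G never appears on the right-hand side of any dependency, so G must belong to every candidate key.
{G}⁺ = {G}, which is not all of the schema, so we must add further attributes.
{A, G}⁺: AG→CE adds C, E; E→ACH adds H; C→EHJ adds J; GHJ→DF adds D, F → {A, C, D, E, F, G, H, J}. Minimal: {G}⁺ = {G}; {A}⁺ = {A} — none reach the full schema.
{C, G}⁺: C→EHJ adds E, H, J; GHJ→DF adds D, F; E→ACH adds A → {A, C, D, E, F, G, H, J}. Minimal: {G}⁺ = {G}; {C}⁺ = {A, C, E, F, H, J} — none reach the full schema.
{E, G}⁺: E→ACH adds A, C, H; C→EHJ adds J; GHJ→DF adds D, F → {A, C, D, E, F, G, H, J}. Minimal: {G}⁺ = {G}; {E}⁺ = {A, C, E, F, H, J} — none reach the full schema.
{D, G, J}⁺: DGJ→ACE adds A, C, E; E→ACH adds H; AEJ→CF adds F → {A, C, D, E, F, G, H, J}. Minimal: {G, J}⁺ = {G, J}; {D, J}⁺ = {D, J}; {D, G}⁺ = {D, G} — none reach the full schema.
{G, H, J}⁺: GHJ→DF adds D, F; DGJ→ACE adds A, C, E → {A, C, D, E, F, G, H, J}. Minimal: {H, J}⁺ = {H, J}; {G, J}⁺ = {G, J}; {G, H}⁺ = {G, H} — none reach the full schema.
Any other superkey contains one of these as a subset, so there are no further candidate keys.

AG, CG, EG, DGJ, GHJ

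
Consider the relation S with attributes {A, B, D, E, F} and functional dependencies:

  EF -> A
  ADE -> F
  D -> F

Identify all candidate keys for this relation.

{B, D, E}

Attributes B, D, E never appear on any right-hand side, so every candidate key must contain {B, D, E}.
{B, D, E}⁺ = {A, B, D, E, F}, which is all of the schema, so {B, D, E} is the only candidate key.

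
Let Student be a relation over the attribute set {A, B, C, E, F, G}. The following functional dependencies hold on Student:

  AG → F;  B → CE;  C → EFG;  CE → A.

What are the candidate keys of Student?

{B}⁺: B→CE adds C, E; C→EFG adds F, G; CE→A adds A → {A, B, C, E, F, G}.
No other minimal superkey exists.

{B}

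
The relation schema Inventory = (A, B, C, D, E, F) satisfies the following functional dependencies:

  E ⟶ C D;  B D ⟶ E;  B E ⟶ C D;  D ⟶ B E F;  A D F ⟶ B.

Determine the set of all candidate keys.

Attribute A never appears on the right-hand side of any dependency, so A must belong to every candidate key.
{A}⁺ = {A}, which is not all of the schema, so we must add further attributes.
{A, D}⁺: D→BEF adds B, E, F; E→CD adds C → {A, B, C, D, E, F}. Minimal: {D}⁺ = {B, C, D, E, F}; {A}⁺ = {A} — none reach the full schema.
{A, E}⁺: E→CD adds C, D; D→BEF adds B, F → {A, B, C, D, E, F}. Minimal: {E}⁺ = {B, C, D, E, F}; {A}⁺ = {A} — none reach the full schema.
Any other superkey contains one of these as a subset, so there are no further candidate keys.

AD, AE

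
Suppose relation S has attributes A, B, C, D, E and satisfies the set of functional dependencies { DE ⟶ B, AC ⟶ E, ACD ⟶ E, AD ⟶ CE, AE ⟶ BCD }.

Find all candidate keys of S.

Attribute A never appears on the right-hand side of any dependency, so A must belong to every candidate key.
{A}⁺ = {A}, which is not all of the schema, so we must add further attributes.
{A, C}⁺: AC→E adds E; AE→BCD adds B, D → {A, B, C, D, E}. Minimal: {C}⁺ = {C}; {A}⁺ = {A} — none reach the full schema.
{A, D}⁺: AD→CE adds C, E; AE→BCD adds B → {A, B, C, D, E}. Minimal: {D}⁺ = {D}; {A}⁺ = {A} — none reach the full schema.
{A, E}⁺: AE→BCD adds B, C, D → {A, B, C, D, E}. Minimal: {E}⁺ = {E}; {A}⁺ = {A} — none reach the full schema.
Any other superkey contains one of these as a subset, so there are no further candidate keys.

{A, C}; {A, D}; {A, E}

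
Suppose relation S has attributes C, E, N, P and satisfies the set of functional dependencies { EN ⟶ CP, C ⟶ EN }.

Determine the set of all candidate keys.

(C), (E, N)

{C}⁺: C→EN adds E, N; EN→CP adds P → {C, E, N, P}.
{E, N}⁺: EN→CP adds C, P → {C, E, N, P}. Minimal: {N}⁺ = {N}; {E}⁺ = {E} — none reach the full schema.
Any other superkey contains one of these as a subset, so there are no further candidate keys.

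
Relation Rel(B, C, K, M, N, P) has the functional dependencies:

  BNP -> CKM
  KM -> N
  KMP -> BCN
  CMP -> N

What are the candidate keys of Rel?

(B, N, P), (K, M, P), (B, C, M, P)

Attribute P never appears on the right-hand side of any dependency, so P must belong to every candidate key.
{P}⁺ = {P}, which is not all of the schema, so we must add further attributes.
{B, N, P}⁺: BNP→CKM adds C, K, M → {B, C, K, M, N, P}.
{K, M, P}⁺: KM→N adds N; KMP→BCN adds B, C → {B, C, K, M, N, P}.
{B, C, M, P}⁺: CMP→N adds N; BNP→CKM adds K → {B, C, K, M, N, P}.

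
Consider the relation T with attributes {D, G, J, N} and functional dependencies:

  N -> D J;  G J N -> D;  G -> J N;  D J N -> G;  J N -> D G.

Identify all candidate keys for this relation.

{G}; {N}

{G}⁺: G→JN adds J, N; JN→DG adds D → {D, G, J, N}.
{N}⁺: N→DJ adds D, J; DJN→G adds G → {D, G, J, N}.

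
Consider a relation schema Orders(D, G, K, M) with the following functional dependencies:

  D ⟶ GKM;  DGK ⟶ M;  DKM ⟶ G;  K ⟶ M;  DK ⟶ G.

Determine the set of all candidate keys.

{D}⁺: D→GKM adds G, K, M → {D, G, K, M}.
No other minimal superkey exists.

{D}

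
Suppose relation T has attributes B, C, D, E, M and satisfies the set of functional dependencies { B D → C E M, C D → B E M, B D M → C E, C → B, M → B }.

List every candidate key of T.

(B, D); (C, D); (D, M)

Attribute D never appears on the right-hand side of any dependency, so D must belong to every candidate key.
{D}⁺ = {D}, which is not all of the schema, so we must add further attributes.
{B, D}⁺: BD→CEM adds C, E, M → {B, C, D, E, M}. Minimal: {D}⁺ = {D}; {B}⁺ = {B} — none reach the full schema.
{C, D}⁺: CD→BEM adds B, E, M → {B, C, D, E, M}. Minimal: {D}⁺ = {D}; {C}⁺ = {B, C} — none reach the full schema.
{D, M}⁺: M→B adds B; BD→CEM adds C, E → {B, C, D, E, M}. Minimal: {M}⁺ = {B, M}; {D}⁺ = {D} — none reach the full schema.
Any other superkey contains one of these as a subset, so there are no further candidate keys.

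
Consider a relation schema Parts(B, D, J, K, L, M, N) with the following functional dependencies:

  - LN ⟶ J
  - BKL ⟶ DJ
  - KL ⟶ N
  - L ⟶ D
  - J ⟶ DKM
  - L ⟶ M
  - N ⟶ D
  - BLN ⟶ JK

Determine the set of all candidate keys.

Attributes B, L never appear on any right-hand side, so every candidate key must contain {B, L}.
{B, L}⁺ = {B, D, L, M}, which is not all of the schema, so we must add further attributes.
{B, J, L}⁺: L→D adds D; J→DKM adds K, M; KL→N adds N → {B, D, J, K, L, M, N}. Minimal: {J, L}⁺ = {D, J, K, L, M, N}; {B, L}⁺ = {B, D, L, M}; {B, J}⁺ = {B, D, J, K, M} — none reach the full schema.
{B, K, L}⁺: BKL→DJ adds D, J; KL→N adds N; J→DKM adds M → {B, D, J, K, L, M, N}. Minimal: {K, L}⁺ = {D, J, K, L, M, N}; {B, L}⁺ = {B, D, L, M}; {B, K}⁺ = {B, K} — none reach the full schema.
{B, L, N}⁺: LN→J adds J; L→D adds D; J→DKM adds K, M → {B, D, J, K, L, M, N}. Minimal: {L, N}⁺ = {D, J, K, L, M, N}; {B, N}⁺ = {B, D, N}; {B, L}⁺ = {B, D, L, M} — none reach the full schema.

BJL, BKL, BLN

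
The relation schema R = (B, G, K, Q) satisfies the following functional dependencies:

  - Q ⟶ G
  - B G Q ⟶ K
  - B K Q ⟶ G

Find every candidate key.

Attributes B, Q never appear on any right-hand side, so every candidate key must contain {B, Q}.
{B, Q}⁺ = {B, G, K, Q}, which is all of the schema, so {B, Q} is the only candidate key.

BQ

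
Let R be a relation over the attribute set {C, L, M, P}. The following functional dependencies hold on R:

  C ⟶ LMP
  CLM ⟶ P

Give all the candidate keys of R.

C

Attribute C never appears on the right-hand side of any dependency, so C must belong to every candidate key.
{C}⁺ = {C, L, M, P}, which is all of the schema, so {C} is the only candidate key.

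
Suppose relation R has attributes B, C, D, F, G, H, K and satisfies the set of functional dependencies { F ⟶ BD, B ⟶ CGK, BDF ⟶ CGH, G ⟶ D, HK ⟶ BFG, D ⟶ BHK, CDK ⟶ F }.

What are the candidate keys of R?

{B}⁺: B→CGK adds C, G, K; G→D adds D; D→BHK adds H; CDK→F adds F → {B, C, D, F, G, H, K}.
{D}⁺: D→BHK adds B, H, K; B→CGK adds C, G; HK→BFG adds F → {B, C, D, F, G, H, K}.
{F}⁺: F→BD adds B, D; B→CGK adds C, G, K; BDF→CGH adds H → {B, C, D, F, G, H, K}.
{G}⁺: G→D adds D; D→BHK adds B, H, K; B→CGK adds C; HK→BFG adds F → {B, C, D, F, G, H, K}.
{H, K}⁺: HK→BFG adds B, F, G; F→BD adds D; B→CGK adds C → {B, C, D, F, G, H, K}. Minimal: {K}⁺ = {K}; {H}⁺ = {H} — none reach the full schema.

B, D, F, G, HK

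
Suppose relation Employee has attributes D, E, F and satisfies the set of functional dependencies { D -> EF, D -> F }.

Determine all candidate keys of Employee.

{D}

Attribute D never appears on the right-hand side of any dependency, so D must belong to every candidate key.
{D}⁺ = {D, E, F}, which is all of the schema, so {D} is the only candidate key.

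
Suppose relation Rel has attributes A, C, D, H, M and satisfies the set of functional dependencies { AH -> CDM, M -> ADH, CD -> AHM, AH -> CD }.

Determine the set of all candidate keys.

{M}, {A, H}, {C, D}

{M}⁺: M→ADH adds A, D, H; AH→CD adds C → {A, C, D, H, M}.
{A, H}⁺: AH→CDM adds C, D, M → {A, C, D, H, M}. Minimal: {H}⁺ = {H}; {A}⁺ = {A} — none reach the full schema.
{C, D}⁺: CD→AHM adds A, H, M → {A, C, D, H, M}. Minimal: {D}⁺ = {D}; {C}⁺ = {C} — none reach the full schema.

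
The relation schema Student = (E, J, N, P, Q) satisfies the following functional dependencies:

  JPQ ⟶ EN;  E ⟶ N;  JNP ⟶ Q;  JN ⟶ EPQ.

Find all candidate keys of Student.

Attribute J never appears on the right-hand side of any dependency, so J must belong to every candidate key.
{J}⁺ = {J}, which is not all of the schema, so we must add further attributes.
{E, J}⁺: E→N adds N; JN→EPQ adds P, Q → {E, J, N, P, Q}. Minimal: {J}⁺ = {J}; {E}⁺ = {E, N} — none reach the full schema.
{J, N}⁺: JN→EPQ adds E, P, Q → {E, J, N, P, Q}. Minimal: {N}⁺ = {N}; {J}⁺ = {J} — none reach the full schema.
{J, P, Q}⁺: JPQ→EN adds E, N → {E, J, N, P, Q}. Minimal: {P, Q}⁺ = {P, Q}; {J, Q}⁺ = {J, Q}; {J, P}⁺ = {J, P} — none reach the full schema.

(E, J), (J, N), (J, P, Q)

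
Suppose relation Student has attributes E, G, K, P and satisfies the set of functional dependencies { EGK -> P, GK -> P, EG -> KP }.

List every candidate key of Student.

{E, G}

Attributes E, G never appear on any right-hand side, so every candidate key must contain {E, G}.
{E, G}⁺ = {E, G, K, P}, which is all of the schema, so {E, G} is the only candidate key.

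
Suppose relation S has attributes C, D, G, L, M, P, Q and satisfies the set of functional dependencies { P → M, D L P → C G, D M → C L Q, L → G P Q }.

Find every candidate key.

{D, L}; {D, M}; {D, P}

Attribute D never appears on the right-hand side of any dependency, so D must belong to every candidate key.
{D}⁺ = {D}, which is not all of the schema, so we must add further attributes.
{D, L}⁺: L→GPQ adds G, P, Q; P→M adds M; DLP→CG adds C → {C, D, G, L, M, P, Q}. Minimal: {L}⁺ = {G, L, M, P, Q}; {D}⁺ = {D} — none reach the full schema.
{D, M}⁺: DM→CLQ adds C, L, Q; L→GPQ adds G, P → {C, D, G, L, M, P, Q}. Minimal: {M}⁺ = {M}; {D}⁺ = {D} — none reach the full schema.
{D, P}⁺: P→M adds M; DM→CLQ adds C, L, Q; L→GPQ adds G → {C, D, G, L, M, P, Q}. Minimal: {P}⁺ = {M, P}; {D}⁺ = {D} — none reach the full schema.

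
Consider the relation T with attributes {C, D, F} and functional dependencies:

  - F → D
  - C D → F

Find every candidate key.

Attribute C never appears on the right-hand side of any dependency, so C must belong to every candidate key.
{C}⁺ = {C}, which is not all of the schema, so we must add further attributes.
{C, D}⁺: CD→F adds F → {C, D, F}. Minimal: {D}⁺ = {D}; {C}⁺ = {C} — none reach the full schema.
{C, F}⁺: F→D adds D → {C, D, F}. Minimal: {F}⁺ = {D, F}; {C}⁺ = {C} — none reach the full schema.

{C, D}; {C, F}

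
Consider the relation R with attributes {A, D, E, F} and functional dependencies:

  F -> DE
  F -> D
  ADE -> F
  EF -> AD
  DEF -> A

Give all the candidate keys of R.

{F}⁺: F→DE adds D, E; EF→AD adds A → {A, D, E, F}.
{A, D, E}⁺: ADE→F adds F → {A, D, E, F}. Minimal: {D, E}⁺ = {D, E}; {A, E}⁺ = {A, E}; {A, D}⁺ = {A, D} — none reach the full schema.
Any other superkey contains one of these as a subset, so there are no further candidate keys.

{F}, {A, D, E}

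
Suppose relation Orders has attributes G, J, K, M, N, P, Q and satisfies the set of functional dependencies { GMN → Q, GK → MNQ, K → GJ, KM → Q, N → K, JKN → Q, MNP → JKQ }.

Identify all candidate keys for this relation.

{K, P}, {N, P}

{K, P}⁺: K→GJ adds G, J; GK→MNQ adds M, N, Q → {G, J, K, M, N, P, Q}. Minimal: {P}⁺ = {P}; {K}⁺ = {G, J, K, M, N, Q} — none reach the full schema.
{N, P}⁺: N→K adds K; K→GJ adds G, J; JKN→Q adds Q; GK→MNQ adds M → {G, J, K, M, N, P, Q}. Minimal: {P}⁺ = {P}; {N}⁺ = {G, J, K, M, N, Q} — none reach the full schema.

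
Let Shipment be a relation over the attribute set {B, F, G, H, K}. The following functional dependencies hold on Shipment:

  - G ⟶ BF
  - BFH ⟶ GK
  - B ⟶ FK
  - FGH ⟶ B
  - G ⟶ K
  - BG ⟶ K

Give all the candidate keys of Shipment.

Attribute H never appears on the right-hand side of any dependency, so H must belong to every candidate key.
{H}⁺ = {H}, which is not all of the schema, so we must add further attributes.
{B, H}⁺: B→FK adds F, K; BFH→GK adds G → {B, F, G, H, K}. Minimal: {H}⁺ = {H}; {B}⁺ = {B, F, K} — none reach the full schema.
{G, H}⁺: G→BF adds B, F; BFH→GK adds K → {B, F, G, H, K}. Minimal: {H}⁺ = {H}; {G}⁺ = {B, F, G, K} — none reach the full schema.

{B, H}, {G, H}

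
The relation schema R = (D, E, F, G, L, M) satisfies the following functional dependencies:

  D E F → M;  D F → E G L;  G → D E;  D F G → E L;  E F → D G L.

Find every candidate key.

Attribute F never appears on the right-hand side of any dependency, so F must belong to every candidate key.
{F}⁺ = {F}, which is not all of the schema, so we must add further attributes.
{D, F}⁺: DF→EGL adds E, G, L; DEF→M adds M → {D, E, F, G, L, M}.
{E, F}⁺: EF→DGL adds D, G, L; DEF→M adds M → {D, E, F, G, L, M}.
{F, G}⁺: G→DE adds D, E; DFG→EL adds L; DEF→M adds M → {D, E, F, G, L, M}.
Any other superkey contains one of these as a subset, so there are no further candidate keys.

{D, F}, {E, F}, {F, G}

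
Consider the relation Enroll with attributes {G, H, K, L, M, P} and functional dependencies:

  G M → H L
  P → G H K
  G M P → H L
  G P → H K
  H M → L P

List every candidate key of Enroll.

{G, M}; {H, M}; {M, P}

{G, M}⁺: GM→HL adds H, L; HM→LP adds P; P→GHK adds K → {G, H, K, L, M, P}.
{H, M}⁺: HM→LP adds L, P; P→GHK adds G, K → {G, H, K, L, M, P}.
{M, P}⁺: P→GHK adds G, H, K; GMP→HL adds L → {G, H, K, L, M, P}.
Any other superkey contains one of these as a subset, so there are no further candidate keys.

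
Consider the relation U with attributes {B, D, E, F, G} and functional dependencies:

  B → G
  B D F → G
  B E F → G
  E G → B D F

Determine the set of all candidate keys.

{B, E}, {E, G}

Attribute E never appears on the right-hand side of any dependency, so E must belong to every candidate key.
{E}⁺ = {E}, which is not all of the schema, so we must add further attributes.
{B, E}⁺: B→G adds G; EG→BDF adds D, F → {B, D, E, F, G}. Minimal: {E}⁺ = {E}; {B}⁺ = {B, G} — none reach the full schema.
{E, G}⁺: EG→BDF adds B, D, F → {B, D, E, F, G}. Minimal: {G}⁺ = {G}; {E}⁺ = {E} — none reach the full schema.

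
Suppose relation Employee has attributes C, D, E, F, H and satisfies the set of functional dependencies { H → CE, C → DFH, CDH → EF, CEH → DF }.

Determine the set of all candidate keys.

{C}⁺: C→DFH adds D, F, H; CDH→EF adds E → {C, D, E, F, H}.
{H}⁺: H→CE adds C, E; C→DFH adds D, F → {C, D, E, F, H}.
Any other superkey contains one of these as a subset, so there are no further candidate keys.

(C), (H)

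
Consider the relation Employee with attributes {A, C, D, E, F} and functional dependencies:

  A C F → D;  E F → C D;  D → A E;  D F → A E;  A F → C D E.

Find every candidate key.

Attribute F never appears on the right-hand side of any dependency, so F must belong to every candidate key.
{F}⁺ = {F}, which is not all of the schema, so we must add further attributes.
{A, F}⁺: AF→CDE adds C, D, E → {A, C, D, E, F}.
{D, F}⁺: D→AE adds A, E; AF→CDE adds C → {A, C, D, E, F}.
{E, F}⁺: EF→CD adds C, D; D→AE adds A → {A, C, D, E, F}.
Any other superkey contains one of these as a subset, so there are no further candidate keys.

AF; DF; EF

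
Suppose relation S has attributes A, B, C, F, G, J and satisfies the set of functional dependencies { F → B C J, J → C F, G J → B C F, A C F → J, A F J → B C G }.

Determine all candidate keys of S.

Attribute A never appears on the right-hand side of any dependency, so A must belong to every candidate key.
{A}⁺ = {A}, which is not all of the schema, so we must add further attributes.
{A, F}⁺: F→BCJ adds B, C, J; AFJ→BCG adds G → {A, B, C, F, G, J}. Minimal: {F}⁺ = {B, C, F, J}; {A}⁺ = {A} — none reach the full schema.
{A, J}⁺: J→CF adds C, F; AFJ→BCG adds B, G → {A, B, C, F, G, J}. Minimal: {J}⁺ = {B, C, F, J}; {A}⁺ = {A} — none reach the full schema.

(A, F), (A, J)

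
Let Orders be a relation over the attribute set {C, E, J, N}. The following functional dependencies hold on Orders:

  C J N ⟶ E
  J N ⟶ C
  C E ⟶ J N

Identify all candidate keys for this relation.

{C, E}, {J, N}

{C, E}⁺: CE→JN adds J, N → {C, E, J, N}. Minimal: {E}⁺ = {E}; {C}⁺ = {C} — none reach the full schema.
{J, N}⁺: JN→C adds C; CJN→E adds E → {C, E, J, N}. Minimal: {N}⁺ = {N}; {J}⁺ = {J} — none reach the full schema.
Any other superkey contains one of these as a subset, so there are no further candidate keys.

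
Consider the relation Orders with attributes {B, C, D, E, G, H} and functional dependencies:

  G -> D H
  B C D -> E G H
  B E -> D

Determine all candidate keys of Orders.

(B, C, D), (B, C, E), (B, C, G)

Attributes B, C never appear on any right-hand side, so every candidate key must contain {B, C}.
{B, C}⁺ = {B, C}, which is not all of the schema, so we must add further attributes.
{B, C, D}⁺: BCD→EGH adds E, G, H → {B, C, D, E, G, H}.
{B, C, E}⁺: BE→D adds D; BCD→EGH adds G, H → {B, C, D, E, G, H}.
{B, C, G}⁺: G→DH adds D, H; BCD→EGH adds E → {B, C, D, E, G, H}.
Any other superkey contains one of these as a subset, so there are no further candidate keys.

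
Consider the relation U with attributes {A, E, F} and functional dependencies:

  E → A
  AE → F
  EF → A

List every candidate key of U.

{E}

{E}⁺: E→A adds A; AE→F adds F → {A, E, F}.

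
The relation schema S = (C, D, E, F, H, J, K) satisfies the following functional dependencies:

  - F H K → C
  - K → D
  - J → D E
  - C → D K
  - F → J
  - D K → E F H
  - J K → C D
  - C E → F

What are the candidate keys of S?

{C}⁺: C→DK adds D, K; DK→EFH adds E, F, H; F→J adds J → {C, D, E, F, H, J, K}.
{K}⁺: K→D adds D; DK→EFH adds E, F, H; FHK→C adds C; F→J adds J → {C, D, E, F, H, J, K}.

(C), (K)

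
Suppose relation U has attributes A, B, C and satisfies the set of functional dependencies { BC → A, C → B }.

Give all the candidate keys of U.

(C)

Attribute C never appears on the right-hand side of any dependency, so C must belong to every candidate key.
{C}⁺ = {A, B, C}, which is all of the schema, so {C} is the only candidate key.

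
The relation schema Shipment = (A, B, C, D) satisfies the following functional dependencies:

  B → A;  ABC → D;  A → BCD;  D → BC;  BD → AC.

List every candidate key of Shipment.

{A}⁺: A→BCD adds B, C, D → {A, B, C, D}.
{B}⁺: B→A adds A; A→BCD adds C, D → {A, B, C, D}.
{D}⁺: D→BC adds B, C; BD→AC adds A → {A, B, C, D}.
Any other superkey contains one of these as a subset, so there are no further candidate keys.

(A), (B), (D)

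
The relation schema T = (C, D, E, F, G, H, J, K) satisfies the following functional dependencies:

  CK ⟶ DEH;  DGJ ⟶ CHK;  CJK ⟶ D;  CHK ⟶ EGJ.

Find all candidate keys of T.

Attribute F never appears on the right-hand side of any dependency, so F must belong to every candidate key.
{F}⁺ = {F}, which is not all of the schema, so we must add further attributes.
{C, F, K}⁺: CK→DEH adds D, E, H; CHK→EGJ adds G, J → {C, D, E, F, G, H, J, K}. Minimal: {F, K}⁺ = {F, K}; {C, K}⁺ = {C, D, E, G, H, J, K}; {C, F}⁺ = {C, F} — none reach the full schema.
{D, F, G, J}⁺: DGJ→CHK adds C, H, K; CHK→EGJ adds E → {C, D, E, F, G, H, J, K}. Minimal: {F, G, J}⁺ = {F, G, J}; {D, G, J}⁺ = {C, D, E, G, H, J, K}; {D, F, J}⁺ = {D, F, J}; … — none reach the full schema.
Any other superkey contains one of these as a subset, so there are no further candidate keys.

CFK, DFGJ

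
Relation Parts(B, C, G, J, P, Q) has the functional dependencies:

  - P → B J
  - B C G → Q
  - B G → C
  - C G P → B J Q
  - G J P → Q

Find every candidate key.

(G, P)

{G, P}⁺: P→BJ adds B, J; BG→C adds C; CGP→BJQ adds Q → {B, C, G, J, P, Q}. Minimal: {P}⁺ = {B, J, P}; {G}⁺ = {G} — none reach the full schema.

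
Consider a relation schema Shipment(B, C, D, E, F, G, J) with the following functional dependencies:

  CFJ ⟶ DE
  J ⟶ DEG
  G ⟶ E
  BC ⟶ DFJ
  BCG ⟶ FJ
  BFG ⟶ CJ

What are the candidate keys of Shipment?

BC, BFG, BFJ

Attribute B never appears on the right-hand side of any dependency, so B must belong to every candidate key.
{B}⁺ = {B}, which is not all of the schema, so we must add further attributes.
{B, C}⁺: BC→DFJ adds D, F, J; CFJ→DE adds E; J→DEG adds G → {B, C, D, E, F, G, J}. Minimal: {C}⁺ = {C}; {B}⁺ = {B} — none reach the full schema.
{B, F, G}⁺: G→E adds E; BFG→CJ adds C, J; CFJ→DE adds D → {B, C, D, E, F, G, J}. Minimal: {F, G}⁺ = {E, F, G}; {B, G}⁺ = {B, E, G}; {B, F}⁺ = {B, F} — none reach the full schema.
{B, F, J}⁺: J→DEG adds D, E, G; BFG→CJ adds C → {B, C, D, E, F, G, J}. Minimal: {F, J}⁺ = {D, E, F, G, J}; {B, J}⁺ = {B, D, E, G, J}; {B, F}⁺ = {B, F} — none reach the full schema.
Any other superkey contains one of these as a subset, so there are no further candidate keys.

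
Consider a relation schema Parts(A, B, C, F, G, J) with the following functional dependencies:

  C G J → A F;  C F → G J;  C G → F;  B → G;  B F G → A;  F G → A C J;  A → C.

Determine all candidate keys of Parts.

{A, B}⁺: B→G adds G; A→C adds C; CG→F adds F; FG→ACJ adds J → {A, B, C, F, G, J}. Minimal: {B}⁺ = {B, G}; {A}⁺ = {A, C} — none reach the full schema.
{B, C}⁺: B→G adds G; CG→F adds F; BFG→A adds A; FG→ACJ adds J → {A, B, C, F, G, J}. Minimal: {C}⁺ = {C}; {B}⁺ = {B, G} — none reach the full schema.
{B, F}⁺: B→G adds G; BFG→A adds A; FG→ACJ adds C, J → {A, B, C, F, G, J}. Minimal: {F}⁺ = {F}; {B}⁺ = {B, G} — none reach the full schema.
Any other superkey contains one of these as a subset, so there are no further candidate keys.

(A, B); (B, C); (B, F)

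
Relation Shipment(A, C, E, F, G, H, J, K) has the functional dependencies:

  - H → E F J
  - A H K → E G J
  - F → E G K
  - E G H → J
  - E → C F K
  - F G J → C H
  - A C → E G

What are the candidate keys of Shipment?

{A, H}, {A, C, J}, {A, E, J}, {A, F, J}

Attribute A never appears on the right-hand side of any dependency, so A must belong to every candidate key.
{A}⁺ = {A}, which is not all of the schema, so we must add further attributes.
{A, H}⁺: H→EFJ adds E, F, J; F→EGK adds G, K; E→CFK adds C → {A, C, E, F, G, H, J, K}.
{A, C, J}⁺: AC→EG adds E, G; E→CFK adds F, K; FGJ→CH adds H → {A, C, E, F, G, H, J, K}.
{A, E, J}⁺: E→CFK adds C, F, K; AC→EG adds G; FGJ→CH adds H → {A, C, E, F, G, H, J, K}.
{A, F, J}⁺: F→EGK adds E, G, K; E→CFK adds C; FGJ→CH adds H → {A, C, E, F, G, H, J, K}.
Any other superkey contains one of these as a subset, so there are no further candidate keys.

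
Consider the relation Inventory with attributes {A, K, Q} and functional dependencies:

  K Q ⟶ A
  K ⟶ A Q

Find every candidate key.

{K}

Attribute K never appears on the right-hand side of any dependency, so K must belong to every candidate key.
{K}⁺ = {A, K, Q}, which is all of the schema, so {K} is the only candidate key.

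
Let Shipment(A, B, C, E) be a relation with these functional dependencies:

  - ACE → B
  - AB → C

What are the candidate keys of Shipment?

Attributes A, E never appear on any right-hand side, so every candidate key must contain {A, E}.
{A, E}⁺ = {A, E}, which is not all of the schema, so we must add further attributes.
{A, B, E}⁺: AB→C adds C → {A, B, C, E}. Minimal: {B, E}⁺ = {B, E}; {A, E}⁺ = {A, E}; {A, B}⁺ = {A, B, C} — none reach the full schema.
{A, C, E}⁺: ACE→B adds B → {A, B, C, E}. Minimal: {C, E}⁺ = {C, E}; {A, E}⁺ = {A, E}; {A, C}⁺ = {A, C} — none reach the full schema.

{A, B, E}; {A, C, E}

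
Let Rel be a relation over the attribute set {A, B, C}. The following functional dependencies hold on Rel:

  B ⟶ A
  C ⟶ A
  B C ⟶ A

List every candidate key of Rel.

Attributes B, C never appear on any right-hand side, so every candidate key must contain {B, C}.
{B, C}⁺ = {A, B, C}, which is all of the schema, so {B, C} is the only candidate key.

BC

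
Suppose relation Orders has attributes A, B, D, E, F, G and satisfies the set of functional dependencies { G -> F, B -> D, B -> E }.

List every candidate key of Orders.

Attributes A, B, G never appear on any right-hand side, so every candidate key must contain {A, B, G}.
{A, B, G}⁺ = {A, B, D, E, F, G}, which is all of the schema, so {A, B, G} is the only candidate key.

{A, B, G}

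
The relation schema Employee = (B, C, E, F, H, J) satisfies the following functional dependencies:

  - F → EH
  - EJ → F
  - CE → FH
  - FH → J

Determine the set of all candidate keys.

Attributes B, C never appear on any right-hand side, so every candidate key must contain {B, C}.
{B, C}⁺ = {B, C}, which is not all of the schema, so we must add further attributes.
{B, C, E}⁺: CE→FH adds F, H; FH→J adds J → {B, C, E, F, H, J}.
{B, C, F}⁺: F→EH adds E, H; FH→J adds J → {B, C, E, F, H, J}.

{B, C, E}; {B, C, F}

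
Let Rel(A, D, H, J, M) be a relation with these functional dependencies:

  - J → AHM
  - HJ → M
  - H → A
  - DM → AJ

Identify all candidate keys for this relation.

{D, J}; {D, M}

Attribute D never appears on the right-hand side of any dependency, so D must belong to every candidate key.
{D}⁺ = {D}, which is not all of the schema, so we must add further attributes.
{D, J}⁺: J→AHM adds A, H, M → {A, D, H, J, M}.
{D, M}⁺: DM→AJ adds A, J; J→AHM adds H → {A, D, H, J, M}.
Any other superkey contains one of these as a subset, so there are no further candidate keys.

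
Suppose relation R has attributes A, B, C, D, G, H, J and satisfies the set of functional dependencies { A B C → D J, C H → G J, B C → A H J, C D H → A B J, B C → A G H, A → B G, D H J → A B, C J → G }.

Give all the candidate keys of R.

(A, C), (B, C), (C, D, H)

Attribute C never appears on the right-hand side of any dependency, so C must belong to every candidate key.
{C}⁺ = {C}, which is not all of the schema, so we must add further attributes.
{A, C}⁺: A→BG adds B, G; ABC→DJ adds D, J; BC→AHJ adds H → {A, B, C, D, G, H, J}. Minimal: {C}⁺ = {C}; {A}⁺ = {A, B, G} — none reach the full schema.
{B, C}⁺: BC→AHJ adds A, H, J; BC→AGH adds G; ABC→DJ adds D → {A, B, C, D, G, H, J}. Minimal: {C}⁺ = {C}; {B}⁺ = {B} — none reach the full schema.
{C, D, H}⁺: CH→GJ adds G, J; CDH→ABJ adds A, B → {A, B, C, D, G, H, J}. Minimal: {D, H}⁺ = {D, H}; {C, H}⁺ = {C, G, H, J}; {C, D}⁺ = {C, D} — none reach the full schema.
Any other superkey contains one of these as a subset, so there are no further candidate keys.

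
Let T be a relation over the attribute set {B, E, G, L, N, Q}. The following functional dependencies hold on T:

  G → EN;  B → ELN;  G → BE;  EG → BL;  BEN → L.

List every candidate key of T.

Attributes G, Q never appear on any right-hand side, so every candidate key must contain {G, Q}.
{G, Q}⁺ = {B, E, G, L, N, Q}, which is all of the schema, so {G, Q} is the only candidate key.

(G, Q)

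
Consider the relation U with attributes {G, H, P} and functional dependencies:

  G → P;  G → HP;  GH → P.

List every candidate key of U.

{G}

{G}⁺: G→P adds P; G→HP adds H → {G, H, P}.
No other minimal superkey exists.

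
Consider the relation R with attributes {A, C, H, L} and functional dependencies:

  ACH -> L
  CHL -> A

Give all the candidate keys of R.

Attributes C, H never appear on any right-hand side, so every candidate key must contain {C, H}.
{C, H}⁺ = {C, H}, which is not all of the schema, so we must add further attributes.
{A, C, H}⁺: ACH→L adds L → {A, C, H, L}.
{C, H, L}⁺: CHL→A adds A → {A, C, H, L}.
Any other superkey contains one of these as a subset, so there are no further candidate keys.

ACH, CHL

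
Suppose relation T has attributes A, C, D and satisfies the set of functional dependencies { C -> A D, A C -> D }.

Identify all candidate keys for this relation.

Attribute C never appears on the right-hand side of any dependency, so C must belong to every candidate key.
{C}⁺ = {A, C, D}, which is all of the schema, so {C} is the only candidate key.

{C}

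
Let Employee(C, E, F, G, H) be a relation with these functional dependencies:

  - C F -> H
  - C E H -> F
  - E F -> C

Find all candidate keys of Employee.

EFG; CEGH

Attributes E, G never appear on any right-hand side, so every candidate key must contain {E, G}.
{E, G}⁺ = {E, G}, which is not all of the schema, so we must add further attributes.
{E, F, G}⁺: EF→C adds C; CF→H adds H → {C, E, F, G, H}. Minimal: {F, G}⁺ = {F, G}; {E, G}⁺ = {E, G}; {E, F}⁺ = {C, E, F, H} — none reach the full schema.
{C, E, G, H}⁺: CEH→F adds F → {C, E, F, G, H}. Minimal: {E, G, H}⁺ = {E, G, H}; {C, G, H}⁺ = {C, G, H}; {C, E, H}⁺ = {C, E, F, H}; … — none reach the full schema.
Any other superkey contains one of these as a subset, so there are no further candidate keys.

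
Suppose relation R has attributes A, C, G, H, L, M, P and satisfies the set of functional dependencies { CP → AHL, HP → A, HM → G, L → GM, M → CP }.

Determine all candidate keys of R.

L, M, CP

{L}⁺: L→GM adds G, M; M→CP adds C, P; CP→AHL adds A, H → {A, C, G, H, L, M, P}.
{M}⁺: M→CP adds C, P; CP→AHL adds A, H, L; HM→G adds G → {A, C, G, H, L, M, P}.
{C, P}⁺: CP→AHL adds A, H, L; L→GM adds G, M → {A, C, G, H, L, M, P}. Minimal: {P}⁺ = {P}; {C}⁺ = {C} — none reach the full schema.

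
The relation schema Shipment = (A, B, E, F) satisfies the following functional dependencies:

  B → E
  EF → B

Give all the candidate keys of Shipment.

Attributes A, F never appear on any right-hand side, so every candidate key must contain {A, F}.
{A, F}⁺ = {A, F}, which is not all of the schema, so we must add further attributes.
{A, B, F}⁺: B→E adds E → {A, B, E, F}. Minimal: {B, F}⁺ = {B, E, F}; {A, F}⁺ = {A, F}; {A, B}⁺ = {A, B, E} — none reach the full schema.
{A, E, F}⁺: EF→B adds B → {A, B, E, F}. Minimal: {E, F}⁺ = {B, E, F}; {A, F}⁺ = {A, F}; {A, E}⁺ = {A, E} — none reach the full schema.

{A, B, F}, {A, E, F}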